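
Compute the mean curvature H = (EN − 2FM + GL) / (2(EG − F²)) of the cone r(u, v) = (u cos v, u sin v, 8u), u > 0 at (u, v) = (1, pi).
H = 4*sqrt(65)/65

With E = 65, F = 0, G = u^2, L = 0, M = 0, N = 8*sqrt(65)*u^2/(65*Abs(u)), assemble
  H = (EN − 2FM + GL) / (2(EG − F²)) = 4*sqrt(65)/(65*Abs(u)).
At (u, v) = (1, pi): H = 4*sqrt(65)/65.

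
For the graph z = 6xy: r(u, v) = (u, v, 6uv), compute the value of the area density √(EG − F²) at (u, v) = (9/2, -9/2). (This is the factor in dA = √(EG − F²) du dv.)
√(EG − F²)|_{(9/2, -9/2)} = sqrt(1459)

E = 36*v^2 + 1, F = 36*u*v, G = 36*u^2 + 1, so EG − F² = 36*u^2 + 36*v^2 + 1. Taking the positive square root: √(EG − F²) = sqrt(36*u^2 + 36*v^2 + 1). At (u, v) = (9/2, -9/2): sqrt(1459).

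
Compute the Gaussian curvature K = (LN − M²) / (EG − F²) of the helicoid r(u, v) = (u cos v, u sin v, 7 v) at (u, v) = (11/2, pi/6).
K = -784/100489

Coefficients of the first fundamental form: E = 1, F = 0, G = u^2 + 49.
Coefficients of the second fundamental form: L = 0, M = -7/sqrt(u^2 + 49), N = 0.
Assemble K = (LN − M²)/(EG − F²) = -49/(u^2 + 49)^2. At (u, v) = (11/2, pi/6): K = -784/100489.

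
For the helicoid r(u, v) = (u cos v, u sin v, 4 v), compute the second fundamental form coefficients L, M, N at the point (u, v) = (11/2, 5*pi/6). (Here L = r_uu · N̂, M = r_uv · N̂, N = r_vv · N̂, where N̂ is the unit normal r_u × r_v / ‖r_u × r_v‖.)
L = 0;  M = -8*sqrt(185)/185;  N = 0

Compute the unit normal N̂(u, v) = (4*sin(v)/sqrt(u^2 + 16), -4*cos(v)/sqrt(u^2 + 16), u/sqrt(u^2 + 16)), and the second partials r_uu, r_uv, r_vv. Take dot products:
  L(u, v) = r_uu · N̂ = 0,
  M(u, v) = r_uv · N̂ = -4/sqrt(u^2 + 16),
  N(u, v) = r_vv · N̂ = 0.
Evaluating at (u, v) = (11/2, 5*pi/6):
  L = 0, M = -8*sqrt(185)/185, N = 0.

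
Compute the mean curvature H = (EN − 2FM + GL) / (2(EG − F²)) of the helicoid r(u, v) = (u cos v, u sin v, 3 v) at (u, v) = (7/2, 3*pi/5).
H = 0

With E = 1, F = 0, G = u^2 + 9, L = 0, M = -3/sqrt(u^2 + 9), N = 0, assemble
  H = (EN − 2FM + GL) / (2(EG − F²)) = 0.
At (u, v) = (7/2, 3*pi/5): H = 0.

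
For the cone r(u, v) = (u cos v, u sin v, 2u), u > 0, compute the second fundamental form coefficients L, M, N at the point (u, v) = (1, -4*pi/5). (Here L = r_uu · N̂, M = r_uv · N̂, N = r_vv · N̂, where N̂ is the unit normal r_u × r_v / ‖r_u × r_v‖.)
L = 0;  M = 0;  N = 2*sqrt(5)/5

Compute the unit normal N̂(u, v) = (-2*sqrt(5)*u*cos(v)/(5*Abs(u)), -2*sqrt(5)*u*sin(v)/(5*Abs(u)), sqrt(5)*u/(5*Abs(u))), and the second partials r_uu, r_uv, r_vv. Take dot products:
  L(u, v) = r_uu · N̂ = 0,
  M(u, v) = r_uv · N̂ = 0,
  N(u, v) = r_vv · N̂ = 2*sqrt(5)*u^2/(5*Abs(u)).
Evaluating at (u, v) = (1, -4*pi/5):
  L = 0, M = 0, N = 2*sqrt(5)/5.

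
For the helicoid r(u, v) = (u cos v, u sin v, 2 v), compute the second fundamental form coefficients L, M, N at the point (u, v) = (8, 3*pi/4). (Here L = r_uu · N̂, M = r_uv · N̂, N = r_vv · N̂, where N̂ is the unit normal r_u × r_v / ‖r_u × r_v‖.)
L = 0;  M = -sqrt(17)/17;  N = 0

Compute the unit normal N̂(u, v) = (2*sin(v)/sqrt(u^2 + 4), -2*cos(v)/sqrt(u^2 + 4), u/sqrt(u^2 + 4)), and the second partials r_uu, r_uv, r_vv. Take dot products:
  L(u, v) = r_uu · N̂ = 0,
  M(u, v) = r_uv · N̂ = -2/sqrt(u^2 + 4),
  N(u, v) = r_vv · N̂ = 0.
Evaluating at (u, v) = (8, 3*pi/4):
  L = 0, M = -sqrt(17)/17, N = 0.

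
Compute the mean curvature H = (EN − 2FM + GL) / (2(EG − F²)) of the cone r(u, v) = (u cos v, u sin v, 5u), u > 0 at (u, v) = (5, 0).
H = sqrt(26)/52

With E = 26, F = 0, G = u^2, L = 0, M = 0, N = 5*sqrt(26)*u^2/(26*Abs(u)), assemble
  H = (EN − 2FM + GL) / (2(EG − F²)) = 5*sqrt(26)/(52*Abs(u)).
At (u, v) = (5, 0): H = sqrt(26)/52.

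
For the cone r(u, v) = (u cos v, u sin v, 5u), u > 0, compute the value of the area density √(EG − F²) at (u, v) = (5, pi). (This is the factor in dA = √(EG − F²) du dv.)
√(EG − F²)|_{(5, pi)} = 5*sqrt(26)

E = 26, F = 0, G = u^2, so EG − F² = 26*u^2. Taking the positive square root: √(EG − F²) = sqrt(26)*Abs(u). At (u, v) = (5, pi): 5*sqrt(26).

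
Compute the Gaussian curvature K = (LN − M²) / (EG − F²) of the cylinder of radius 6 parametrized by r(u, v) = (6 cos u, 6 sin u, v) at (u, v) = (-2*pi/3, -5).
K = 0

Coefficients of the first fundamental form: E = 36, F = 0, G = 1.
Coefficients of the second fundamental form: L = -6, M = 0, N = 0.
Assemble K = (LN − M²)/(EG − F²) = 0. At (u, v) = (-2*pi/3, -5): K = 0.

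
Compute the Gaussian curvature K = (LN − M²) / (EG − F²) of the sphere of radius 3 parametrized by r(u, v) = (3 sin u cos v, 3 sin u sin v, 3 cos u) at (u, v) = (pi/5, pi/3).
K = 1/9

Coefficients of the first fundamental form: E = 9, F = 0, G = 9*sin(u)^2.
Coefficients of the second fundamental form: L = -3*sin(u)/Abs(sin(u)), M = 0, N = -3*sin(u)^3/Abs(sin(u)).
Assemble K = (LN − M²)/(EG − F²) = 1/9. At (u, v) = (pi/5, pi/3): K = 1/9.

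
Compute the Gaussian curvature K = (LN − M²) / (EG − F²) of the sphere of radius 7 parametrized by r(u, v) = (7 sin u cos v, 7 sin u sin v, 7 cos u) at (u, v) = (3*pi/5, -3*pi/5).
K = 1/49

Coefficients of the first fundamental form: E = 49, F = 0, G = 49*sin(u)^2.
Coefficients of the second fundamental form: L = -7*sin(u)/Abs(sin(u)), M = 0, N = -7*sin(u)^3/Abs(sin(u)).
Assemble K = (LN − M²)/(EG − F²) = 1/49. At (u, v) = (3*pi/5, -3*pi/5): K = 1/49.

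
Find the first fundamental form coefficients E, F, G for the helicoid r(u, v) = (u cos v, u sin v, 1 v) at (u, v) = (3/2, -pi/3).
E = 1;  F = 0;  G = 13/4

Partials: r_u = (cos(v), sin(v), 0), r_v = (-u*sin(v), u*cos(v), 1). As functions of (u, v):
  E = r_u · r_u = 1,
  F = r_u · r_v = 0,
  G = r_v · r_v = u^2 + 1.
Evaluating at (u, v) = (3/2, -pi/3): E = 1, F = 0, G = 13/4.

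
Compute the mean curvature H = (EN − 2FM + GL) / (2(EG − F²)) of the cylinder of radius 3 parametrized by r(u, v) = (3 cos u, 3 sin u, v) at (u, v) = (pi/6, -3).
H = -1/6

With E = 9, F = 0, G = 1, L = -3, M = 0, N = 0, assemble
  H = (EN − 2FM + GL) / (2(EG − F²)) = -1/6.
At (u, v) = (pi/6, -3): H = -1/6.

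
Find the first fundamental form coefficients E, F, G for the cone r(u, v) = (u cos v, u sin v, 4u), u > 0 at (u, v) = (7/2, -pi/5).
E = 17;  F = 0;  G = 49/4

Partials: r_u = (cos(v), sin(v), 4), r_v = (-u*sin(v), u*cos(v), 0). As functions of (u, v):
  E = r_u · r_u = 17,
  F = r_u · r_v = 0,
  G = r_v · r_v = u^2.
Evaluating at (u, v) = (7/2, -pi/5): E = 17, F = 0, G = 49/4.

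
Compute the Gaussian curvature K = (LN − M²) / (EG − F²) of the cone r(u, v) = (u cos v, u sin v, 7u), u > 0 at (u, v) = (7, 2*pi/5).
K = 0

Coefficients of the first fundamental form: E = 50, F = 0, G = u^2.
Coefficients of the second fundamental form: L = 0, M = 0, N = 7*sqrt(2)*u^2/(10*Abs(u)).
Assemble K = (LN − M²)/(EG − F²) = 0. At (u, v) = (7, 2*pi/5): K = 0.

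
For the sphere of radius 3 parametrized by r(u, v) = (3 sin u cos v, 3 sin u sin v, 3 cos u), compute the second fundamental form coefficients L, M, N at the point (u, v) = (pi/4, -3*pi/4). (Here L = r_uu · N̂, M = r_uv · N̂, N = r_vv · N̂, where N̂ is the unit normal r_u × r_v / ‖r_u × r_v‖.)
L = -3;  M = 0;  N = -3/2

Compute the unit normal N̂(u, v) = (sin(u)^2*cos(v)/Abs(sin(u)), sin(u)^2*sin(v)/Abs(sin(u)), sin(2*u)/(2*Abs(sin(u)))), and the second partials r_uu, r_uv, r_vv. Take dot products:
  L(u, v) = r_uu · N̂ = -3*sin(u)/Abs(sin(u)),
  M(u, v) = r_uv · N̂ = 0,
  N(u, v) = r_vv · N̂ = -3*sin(u)^3/Abs(sin(u)).
Evaluating at (u, v) = (pi/4, -3*pi/4):
  L = -3, M = 0, N = -3/2.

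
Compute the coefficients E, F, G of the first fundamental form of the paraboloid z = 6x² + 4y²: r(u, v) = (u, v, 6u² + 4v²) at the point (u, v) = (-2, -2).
E = 577;  F = 384;  G = 257

Partials: r_u = (1, 0, 12*u), r_v = (0, 1, 8*v). As functions of (u, v):
  E = r_u · r_u = 144*u^2 + 1,
  F = r_u · r_v = 96*u*v,
  G = r_v · r_v = 64*v^2 + 1.
Evaluating at (u, v) = (-2, -2): E = 577, F = 384, G = 257.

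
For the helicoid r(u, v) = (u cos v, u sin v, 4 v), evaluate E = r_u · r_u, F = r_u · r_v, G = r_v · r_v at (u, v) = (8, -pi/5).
E = 1;  F = 0;  G = 80

Partials: r_u = (cos(v), sin(v), 0), r_v = (-u*sin(v), u*cos(v), 4). As functions of (u, v):
  E = r_u · r_u = 1,
  F = r_u · r_v = 0,
  G = r_v · r_v = u^2 + 16.
Evaluating at (u, v) = (8, -pi/5): E = 1, F = 0, G = 80.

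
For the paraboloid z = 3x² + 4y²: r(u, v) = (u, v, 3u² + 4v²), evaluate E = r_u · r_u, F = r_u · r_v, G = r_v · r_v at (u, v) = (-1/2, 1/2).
E = 10;  F = -12;  G = 17

Partials: r_u = (1, 0, 6*u), r_v = (0, 1, 8*v). As functions of (u, v):
  E = r_u · r_u = 36*u^2 + 1,
  F = r_u · r_v = 48*u*v,
  G = r_v · r_v = 64*v^2 + 1.
Evaluating at (u, v) = (-1/2, 1/2): E = 10, F = -12, G = 17.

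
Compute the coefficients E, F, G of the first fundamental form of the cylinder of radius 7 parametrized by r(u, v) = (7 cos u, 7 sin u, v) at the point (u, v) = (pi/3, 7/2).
E = 49;  F = 0;  G = 1

Partials: r_u = (-7*sin(u), 7*cos(u), 0), r_v = (0, 0, 1). As functions of (u, v):
  E = r_u · r_u = 49,
  F = r_u · r_v = 0,
  G = r_v · r_v = 1.
Evaluating at (u, v) = (pi/3, 7/2): E = 49, F = 0, G = 1.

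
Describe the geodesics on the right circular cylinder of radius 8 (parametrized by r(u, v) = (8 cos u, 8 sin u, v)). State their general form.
The cylinder is flat (K = 0) and locally isometric to the plane via the development (u, v) ↦ (8 u, v). Geodesics are the pre-images of straight lines: circles (v constant), vertical lines (u constant), and helices (v = c · u + d) for constants c, d.

A right cylinder has E = 8², F = 0, G = 1, so EG − F² = 8², and L = −8, M = N = 0, giving K = (LN − M²)/(EG − F²) = 0 everywhere. A flat surface is locally isometric to the Euclidean plane via the map (u, v) ↦ (8 u, v). Straight lines in the (x̃, ỹ) plane pull back to: (a) horizontal circles (v = const), (b) vertical generators (u = const), and (c) helices (8 u tan θ = v, i.e. v = c · u + d).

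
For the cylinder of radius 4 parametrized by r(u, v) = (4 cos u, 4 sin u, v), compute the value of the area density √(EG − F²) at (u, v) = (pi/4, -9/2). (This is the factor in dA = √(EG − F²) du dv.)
√(EG − F²)|_{(pi/4, -9/2)} = 4

E = 16, F = 0, G = 1, so EG − F² = 16. Taking the positive square root: √(EG − F²) = 4. At (u, v) = (pi/4, -9/2): 4.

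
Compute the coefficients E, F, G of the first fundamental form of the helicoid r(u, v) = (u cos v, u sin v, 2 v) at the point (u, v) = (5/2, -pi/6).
E = 1;  F = 0;  G = 41/4

Partials: r_u = (cos(v), sin(v), 0), r_v = (-u*sin(v), u*cos(v), 2). As functions of (u, v):
  E = r_u · r_u = 1,
  F = r_u · r_v = 0,
  G = r_v · r_v = u^2 + 4.
Evaluating at (u, v) = (5/2, -pi/6): E = 1, F = 0, G = 41/4.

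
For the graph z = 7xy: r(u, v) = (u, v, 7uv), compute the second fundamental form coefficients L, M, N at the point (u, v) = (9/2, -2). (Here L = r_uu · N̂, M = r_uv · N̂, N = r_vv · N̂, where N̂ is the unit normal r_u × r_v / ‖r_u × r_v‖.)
L = 0;  M = 14*sqrt(4757)/4757;  N = 0

Compute the unit normal N̂(u, v) = (-7*v/sqrt(49*u^2 + 49*v^2 + 1), -7*u/sqrt(49*u^2 + 49*v^2 + 1), 1/sqrt(49*u^2 + 49*v^2 + 1)), and the second partials r_uu, r_uv, r_vv. Take dot products:
  L(u, v) = r_uu · N̂ = 0,
  M(u, v) = r_uv · N̂ = 7/sqrt(49*u^2 + 49*v^2 + 1),
  N(u, v) = r_vv · N̂ = 0.
Evaluating at (u, v) = (9/2, -2):
  L = 0, M = 14*sqrt(4757)/4757, N = 0.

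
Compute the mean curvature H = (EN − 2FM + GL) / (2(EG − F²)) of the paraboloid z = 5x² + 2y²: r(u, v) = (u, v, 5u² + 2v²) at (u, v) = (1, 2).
H = 527*sqrt(165)/27225

With E = 100*u^2 + 1, F = 40*u*v, G = 16*v^2 + 1, L = 10/sqrt(100*u^2 + 16*v^2 + 1), M = 0, N = 4/sqrt(100*u^2 + 16*v^2 + 1), assemble
  H = (EN − 2FM + GL) / (2(EG − F²)) = (200*u^2 + 80*v^2 + 7)/(100*u^2 + 16*v^2 + 1)^(3/2).
At (u, v) = (1, 2): H = 527*sqrt(165)/27225.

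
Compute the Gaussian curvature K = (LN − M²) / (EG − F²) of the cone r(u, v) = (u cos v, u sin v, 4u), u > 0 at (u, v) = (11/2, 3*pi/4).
K = 0

Coefficients of the first fundamental form: E = 17, F = 0, G = u^2.
Coefficients of the second fundamental form: L = 0, M = 0, N = 4*sqrt(17)*u^2/(17*Abs(u)).
Assemble K = (LN − M²)/(EG − F²) = 0. At (u, v) = (11/2, 3*pi/4): K = 0.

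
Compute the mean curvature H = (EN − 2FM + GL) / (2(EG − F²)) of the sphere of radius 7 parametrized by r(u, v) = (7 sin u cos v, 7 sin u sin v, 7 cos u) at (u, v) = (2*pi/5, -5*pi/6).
H = -1/7

With E = 49, F = 0, G = 49*sin(u)^2, L = -7*sin(u)/Abs(sin(u)), M = 0, N = -7*sin(u)^3/Abs(sin(u)), assemble
  H = (EN − 2FM + GL) / (2(EG − F²)) = -sin(u)/(7*Abs(sin(u))).
At (u, v) = (2*pi/5, -5*pi/6): H = -1/7.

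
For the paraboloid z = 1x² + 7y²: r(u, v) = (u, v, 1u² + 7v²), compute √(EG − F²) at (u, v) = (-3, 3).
√(EG − F²)|_{(-3, 3)} = sqrt(1801)

E = 4*u^2 + 1, F = 28*u*v, G = 196*v^2 + 1; EG − F² = 4*u^2 + 196*v^2 + 1; √(EG − F²) = sqrt(4*u^2 + 196*v^2 + 1). At the given point: sqrt(1801).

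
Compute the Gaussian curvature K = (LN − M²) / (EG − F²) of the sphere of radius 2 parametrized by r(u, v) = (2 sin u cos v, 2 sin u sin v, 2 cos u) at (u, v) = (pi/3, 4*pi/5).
K = 1/4

Coefficients of the first fundamental form: E = 4, F = 0, G = 4*sin(u)^2.
Coefficients of the second fundamental form: L = -2*sin(u)/Abs(sin(u)), M = 0, N = -2*sin(u)^3/Abs(sin(u)).
Assemble K = (LN − M²)/(EG − F²) = 1/4. At (u, v) = (pi/3, 4*pi/5): K = 1/4.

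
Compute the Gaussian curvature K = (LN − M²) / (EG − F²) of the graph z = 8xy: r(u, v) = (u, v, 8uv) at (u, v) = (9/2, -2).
K = -64/2411809

Coefficients of the first fundamental form: E = 64*v^2 + 1, F = 64*u*v, G = 64*u^2 + 1.
Coefficients of the second fundamental form: L = 0, M = 8/sqrt(64*u^2 + 64*v^2 + 1), N = 0.
Assemble K = (LN − M²)/(EG − F²) = -64/(4096*u^4 + 8192*u^2*v^2 + 128*u^2 + 4096*v^4 + 128*v^2 + 1). At (u, v) = (9/2, -2): K = -64/2411809.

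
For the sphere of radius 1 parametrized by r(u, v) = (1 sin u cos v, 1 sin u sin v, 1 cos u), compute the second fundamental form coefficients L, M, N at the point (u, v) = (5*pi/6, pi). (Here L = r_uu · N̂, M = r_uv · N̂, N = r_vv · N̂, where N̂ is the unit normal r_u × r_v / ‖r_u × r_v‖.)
L = -1;  M = 0;  N = -1/4

Compute the unit normal N̂(u, v) = (sin(u)^2*cos(v)/Abs(sin(u)), sin(u)^2*sin(v)/Abs(sin(u)), sin(2*u)/(2*Abs(sin(u)))), and the second partials r_uu, r_uv, r_vv. Take dot products:
  L(u, v) = r_uu · N̂ = -sin(u)/Abs(sin(u)),
  M(u, v) = r_uv · N̂ = 0,
  N(u, v) = r_vv · N̂ = -sin(u)^3/Abs(sin(u)).
Evaluating at (u, v) = (5*pi/6, pi):
  L = -1, M = 0, N = -1/4.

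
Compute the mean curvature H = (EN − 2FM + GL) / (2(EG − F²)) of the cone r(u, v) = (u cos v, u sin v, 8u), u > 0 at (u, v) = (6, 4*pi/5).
H = 2*sqrt(65)/195

With E = 65, F = 0, G = u^2, L = 0, M = 0, N = 8*sqrt(65)*u^2/(65*Abs(u)), assemble
  H = (EN − 2FM + GL) / (2(EG − F²)) = 4*sqrt(65)/(65*Abs(u)).
At (u, v) = (6, 4*pi/5): H = 2*sqrt(65)/195.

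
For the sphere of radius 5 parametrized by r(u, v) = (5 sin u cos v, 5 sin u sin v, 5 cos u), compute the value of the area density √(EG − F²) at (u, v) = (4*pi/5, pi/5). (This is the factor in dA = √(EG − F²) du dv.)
√(EG − F²)|_{(4*pi/5, pi/5)} = 25*sqrt(10 - 2*sqrt(5))/4

E = 25, F = 0, G = 25*sin(u)^2, so EG − F² = 625*sin(u)^2. Taking the positive square root: √(EG − F²) = 25*Abs(sin(u)). At (u, v) = (4*pi/5, pi/5): 25*sqrt(10 - 2*sqrt(5))/4.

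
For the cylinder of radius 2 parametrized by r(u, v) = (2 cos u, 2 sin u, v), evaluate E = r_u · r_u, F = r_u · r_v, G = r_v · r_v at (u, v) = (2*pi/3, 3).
E = 4;  F = 0;  G = 1

Partials: r_u = (-2*sin(u), 2*cos(u), 0), r_v = (0, 0, 1). As functions of (u, v):
  E = r_u · r_u = 4,
  F = r_u · r_v = 0,
  G = r_v · r_v = 1.
Evaluating at (u, v) = (2*pi/3, 3): E = 4, F = 0, G = 1.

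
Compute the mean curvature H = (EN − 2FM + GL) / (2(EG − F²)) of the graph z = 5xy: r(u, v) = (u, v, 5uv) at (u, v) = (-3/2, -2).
H = -3000*sqrt(629)/395641

With E = 25*v^2 + 1, F = 25*u*v, G = 25*u^2 + 1, L = 0, M = 5/sqrt(25*u^2 + 25*v^2 + 1), N = 0, assemble
  H = (EN − 2FM + GL) / (2(EG − F²)) = -125*u*v/(25*u^2 + 25*v^2 + 1)^(3/2).
At (u, v) = (-3/2, -2): H = -3000*sqrt(629)/395641.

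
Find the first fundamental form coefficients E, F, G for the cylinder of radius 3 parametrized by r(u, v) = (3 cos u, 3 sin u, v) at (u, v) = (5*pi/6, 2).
E = 9;  F = 0;  G = 1

Partials: r_u = (-3*sin(u), 3*cos(u), 0), r_v = (0, 0, 1). As functions of (u, v):
  E = r_u · r_u = 9,
  F = r_u · r_v = 0,
  G = r_v · r_v = 1.
Evaluating at (u, v) = (5*pi/6, 2): E = 9, F = 0, G = 1.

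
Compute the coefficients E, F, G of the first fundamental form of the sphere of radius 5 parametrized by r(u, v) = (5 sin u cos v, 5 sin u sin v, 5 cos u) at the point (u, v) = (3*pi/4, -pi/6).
E = 25;  F = 0;  G = 25/2

Partials: r_u = (5*cos(u)*cos(v), 5*sin(v)*cos(u), -5*sin(u)), r_v = (-5*sin(u)*sin(v), 5*sin(u)*cos(v), 0). As functions of (u, v):
  E = r_u · r_u = 25,
  F = r_u · r_v = 0,
  G = r_v · r_v = 25*sin(u)^2.
Evaluating at (u, v) = (3*pi/4, -pi/6): E = 25, F = 0, G = 25/2.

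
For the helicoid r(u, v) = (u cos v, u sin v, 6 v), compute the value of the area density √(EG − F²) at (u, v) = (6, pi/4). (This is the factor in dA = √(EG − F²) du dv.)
√(EG − F²)|_{(6, pi/4)} = 6*sqrt(2)

E = 1, F = 0, G = u^2 + 36, so EG − F² = u^2 + 36. Taking the positive square root: √(EG − F²) = sqrt(u^2 + 36). At (u, v) = (6, pi/4): 6*sqrt(2).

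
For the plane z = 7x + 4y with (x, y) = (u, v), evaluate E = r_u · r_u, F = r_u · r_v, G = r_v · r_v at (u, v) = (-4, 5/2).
E = 50;  F = 28;  G = 17

Partials: r_u = (1, 0, 7), r_v = (0, 1, 4). As functions of (u, v):
  E = r_u · r_u = 50,
  F = r_u · r_v = 28,
  G = r_v · r_v = 17.
Evaluating at (u, v) = (-4, 5/2): E = 50, F = 28, G = 17.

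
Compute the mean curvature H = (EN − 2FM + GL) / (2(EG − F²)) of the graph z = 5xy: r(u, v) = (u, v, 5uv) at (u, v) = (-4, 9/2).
H = 18000*sqrt(3629)/13169641

With E = 25*v^2 + 1, F = 25*u*v, G = 25*u^2 + 1, L = 0, M = 5/sqrt(25*u^2 + 25*v^2 + 1), N = 0, assemble
  H = (EN − 2FM + GL) / (2(EG − F²)) = -125*u*v/(25*u^2 + 25*v^2 + 1)^(3/2).
At (u, v) = (-4, 9/2): H = 18000*sqrt(3629)/13169641.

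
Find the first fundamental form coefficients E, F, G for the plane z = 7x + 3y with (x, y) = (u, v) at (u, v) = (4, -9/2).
E = 50;  F = 21;  G = 10

Partials: r_u = (1, 0, 7), r_v = (0, 1, 3). As functions of (u, v):
  E = r_u · r_u = 50,
  F = r_u · r_v = 21,
  G = r_v · r_v = 10.
Evaluating at (u, v) = (4, -9/2): E = 50, F = 21, G = 10.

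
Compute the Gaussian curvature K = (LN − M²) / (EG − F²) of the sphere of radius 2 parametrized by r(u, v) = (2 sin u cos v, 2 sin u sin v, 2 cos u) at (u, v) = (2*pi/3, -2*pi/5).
K = 1/4

Coefficients of the first fundamental form: E = 4, F = 0, G = 4*sin(u)^2.
Coefficients of the second fundamental form: L = -2*sin(u)/Abs(sin(u)), M = 0, N = -2*sin(u)^3/Abs(sin(u)).
Assemble K = (LN − M²)/(EG − F²) = 1/4. At (u, v) = (2*pi/3, -2*pi/5): K = 1/4.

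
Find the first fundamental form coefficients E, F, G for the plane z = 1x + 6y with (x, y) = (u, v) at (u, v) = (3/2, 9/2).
E = 2;  F = 6;  G = 37

Partials: r_u = (1, 0, 1), r_v = (0, 1, 6). As functions of (u, v):
  E = r_u · r_u = 2,
  F = r_u · r_v = 6,
  G = r_v · r_v = 37.
Evaluating at (u, v) = (3/2, 9/2): E = 2, F = 6, G = 37.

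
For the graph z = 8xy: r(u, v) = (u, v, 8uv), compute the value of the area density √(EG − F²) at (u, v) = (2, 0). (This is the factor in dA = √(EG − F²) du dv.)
√(EG − F²)|_{(2, 0)} = sqrt(257)

E = 64*v^2 + 1, F = 64*u*v, G = 64*u^2 + 1, so EG − F² = 64*u^2 + 64*v^2 + 1. Taking the positive square root: √(EG − F²) = sqrt(64*u^2 + 64*v^2 + 1). At (u, v) = (2, 0): sqrt(257).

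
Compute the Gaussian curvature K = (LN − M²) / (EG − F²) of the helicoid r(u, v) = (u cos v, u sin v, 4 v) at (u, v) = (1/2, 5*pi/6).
K = -256/4225

Coefficients of the first fundamental form: E = 1, F = 0, G = u^2 + 16.
Coefficients of the second fundamental form: L = 0, M = -4/sqrt(u^2 + 16), N = 0.
Assemble K = (LN − M²)/(EG − F²) = -16/(u^2 + 16)^2. At (u, v) = (1/2, 5*pi/6): K = -256/4225.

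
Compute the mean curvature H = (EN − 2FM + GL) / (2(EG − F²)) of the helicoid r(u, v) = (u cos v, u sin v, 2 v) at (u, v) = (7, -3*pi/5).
H = 0

With E = 1, F = 0, G = u^2 + 4, L = 0, M = -2/sqrt(u^2 + 4), N = 0, assemble
  H = (EN − 2FM + GL) / (2(EG − F²)) = 0.
At (u, v) = (7, -3*pi/5): H = 0.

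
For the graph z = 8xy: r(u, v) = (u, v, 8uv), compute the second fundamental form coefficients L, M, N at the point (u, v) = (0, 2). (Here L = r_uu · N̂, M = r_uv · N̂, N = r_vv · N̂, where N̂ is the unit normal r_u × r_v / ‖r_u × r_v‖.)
L = 0;  M = 8*sqrt(257)/257;  N = 0

Compute the unit normal N̂(u, v) = (-8*v/sqrt(64*u^2 + 64*v^2 + 1), -8*u/sqrt(64*u^2 + 64*v^2 + 1), 1/sqrt(64*u^2 + 64*v^2 + 1)), and the second partials r_uu, r_uv, r_vv. Take dot products:
  L(u, v) = r_uu · N̂ = 0,
  M(u, v) = r_uv · N̂ = 8/sqrt(64*u^2 + 64*v^2 + 1),
  N(u, v) = r_vv · N̂ = 0.
Evaluating at (u, v) = (0, 2):
  L = 0, M = 8*sqrt(257)/257, N = 0.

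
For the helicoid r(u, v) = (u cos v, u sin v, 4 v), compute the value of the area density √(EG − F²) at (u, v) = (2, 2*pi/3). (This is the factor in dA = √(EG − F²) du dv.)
√(EG − F²)|_{(2, 2*pi/3)} = 2*sqrt(5)

E = 1, F = 0, G = u^2 + 16, so EG − F² = u^2 + 16. Taking the positive square root: √(EG − F²) = sqrt(u^2 + 16). At (u, v) = (2, 2*pi/3): 2*sqrt(5).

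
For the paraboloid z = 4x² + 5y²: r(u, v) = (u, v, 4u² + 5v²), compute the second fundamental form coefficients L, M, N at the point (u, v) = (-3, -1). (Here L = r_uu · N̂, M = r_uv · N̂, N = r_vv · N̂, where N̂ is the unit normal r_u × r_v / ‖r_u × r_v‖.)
L = 8*sqrt(677)/677;  M = 0;  N = 10*sqrt(677)/677

Compute the unit normal N̂(u, v) = (-8*u/sqrt(64*u^2 + 100*v^2 + 1), -10*v/sqrt(64*u^2 + 100*v^2 + 1), 1/sqrt(64*u^2 + 100*v^2 + 1)), and the second partials r_uu, r_uv, r_vv. Take dot products:
  L(u, v) = r_uu · N̂ = 8/sqrt(64*u^2 + 100*v^2 + 1),
  M(u, v) = r_uv · N̂ = 0,
  N(u, v) = r_vv · N̂ = 10/sqrt(64*u^2 + 100*v^2 + 1).
Evaluating at (u, v) = (-3, -1):
  L = 8*sqrt(677)/677, M = 0, N = 10*sqrt(677)/677.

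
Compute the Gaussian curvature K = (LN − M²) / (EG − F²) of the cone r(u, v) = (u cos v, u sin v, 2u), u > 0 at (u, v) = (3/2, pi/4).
K = 0

Coefficients of the first fundamental form: E = 5, F = 0, G = u^2.
Coefficients of the second fundamental form: L = 0, M = 0, N = 2*sqrt(5)*u^2/(5*Abs(u)).
Assemble K = (LN − M²)/(EG − F²) = 0. At (u, v) = (3/2, pi/4): K = 0.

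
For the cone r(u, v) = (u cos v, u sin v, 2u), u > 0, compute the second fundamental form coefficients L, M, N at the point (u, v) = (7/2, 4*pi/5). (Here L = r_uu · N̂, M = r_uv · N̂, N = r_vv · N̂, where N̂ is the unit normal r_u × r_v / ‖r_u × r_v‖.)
L = 0;  M = 0;  N = 7*sqrt(5)/5

Compute the unit normal N̂(u, v) = (-2*sqrt(5)*u*cos(v)/(5*Abs(u)), -2*sqrt(5)*u*sin(v)/(5*Abs(u)), sqrt(5)*u/(5*Abs(u))), and the second partials r_uu, r_uv, r_vv. Take dot products:
  L(u, v) = r_uu · N̂ = 0,
  M(u, v) = r_uv · N̂ = 0,
  N(u, v) = r_vv · N̂ = 2*sqrt(5)*u^2/(5*Abs(u)).
Evaluating at (u, v) = (7/2, 4*pi/5):
  L = 0, M = 0, N = 7*sqrt(5)/5.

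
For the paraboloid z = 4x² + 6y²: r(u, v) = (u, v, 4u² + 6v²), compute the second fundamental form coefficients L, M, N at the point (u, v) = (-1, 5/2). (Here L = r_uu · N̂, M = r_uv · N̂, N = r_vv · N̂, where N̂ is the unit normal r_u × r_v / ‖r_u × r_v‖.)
L = 8*sqrt(965)/965;  M = 0;  N = 12*sqrt(965)/965

Compute the unit normal N̂(u, v) = (-8*u/sqrt(64*u^2 + 144*v^2 + 1), -12*v/sqrt(64*u^2 + 144*v^2 + 1), 1/sqrt(64*u^2 + 144*v^2 + 1)), and the second partials r_uu, r_uv, r_vv. Take dot products:
  L(u, v) = r_uu · N̂ = 8/sqrt(64*u^2 + 144*v^2 + 1),
  M(u, v) = r_uv · N̂ = 0,
  N(u, v) = r_vv · N̂ = 12/sqrt(64*u^2 + 144*v^2 + 1).
Evaluating at (u, v) = (-1, 5/2):
  L = 8*sqrt(965)/965, M = 0, N = 12*sqrt(965)/965.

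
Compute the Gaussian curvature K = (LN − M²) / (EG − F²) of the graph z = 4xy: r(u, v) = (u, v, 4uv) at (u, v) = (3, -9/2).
K = -16/219961

Coefficients of the first fundamental form: E = 16*v^2 + 1, F = 16*u*v, G = 16*u^2 + 1.
Coefficients of the second fundamental form: L = 0, M = 4/sqrt(16*u^2 + 16*v^2 + 1), N = 0.
Assemble K = (LN − M²)/(EG − F²) = -16/(256*u^4 + 512*u^2*v^2 + 32*u^2 + 256*v^4 + 32*v^2 + 1). At (u, v) = (3, -9/2): K = -16/219961.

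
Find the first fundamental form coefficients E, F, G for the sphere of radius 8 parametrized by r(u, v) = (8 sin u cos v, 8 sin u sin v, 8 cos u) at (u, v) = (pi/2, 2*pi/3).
E = 64;  F = 0;  G = 64

Partials: r_u = (8*cos(u)*cos(v), 8*sin(v)*cos(u), -8*sin(u)), r_v = (-8*sin(u)*sin(v), 8*sin(u)*cos(v), 0). As functions of (u, v):
  E = r_u · r_u = 64,
  F = r_u · r_v = 0,
  G = r_v · r_v = 64*sin(u)^2.
Evaluating at (u, v) = (pi/2, 2*pi/3): E = 64, F = 0, G = 64.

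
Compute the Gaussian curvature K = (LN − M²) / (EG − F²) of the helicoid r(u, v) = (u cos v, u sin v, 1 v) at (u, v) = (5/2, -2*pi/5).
K = -16/841

Coefficients of the first fundamental form: E = 1, F = 0, G = u^2 + 1.
Coefficients of the second fundamental form: L = 0, M = -1/sqrt(u^2 + 1), N = 0.
Assemble K = (LN − M²)/(EG − F²) = -1/(u^2 + 1)^2. At (u, v) = (5/2, -2*pi/5): K = -16/841.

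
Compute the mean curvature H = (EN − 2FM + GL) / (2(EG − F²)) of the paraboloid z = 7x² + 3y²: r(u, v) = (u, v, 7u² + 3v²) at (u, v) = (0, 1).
H = 262*sqrt(37)/1369

With E = 196*u^2 + 1, F = 84*u*v, G = 36*v^2 + 1, L = 14/sqrt(196*u^2 + 36*v^2 + 1), M = 0, N = 6/sqrt(196*u^2 + 36*v^2 + 1), assemble
  H = (EN − 2FM + GL) / (2(EG − F²)) = 2*(294*u^2 + 126*v^2 + 5)/(196*u^2 + 36*v^2 + 1)^(3/2).
At (u, v) = (0, 1): H = 262*sqrt(37)/1369.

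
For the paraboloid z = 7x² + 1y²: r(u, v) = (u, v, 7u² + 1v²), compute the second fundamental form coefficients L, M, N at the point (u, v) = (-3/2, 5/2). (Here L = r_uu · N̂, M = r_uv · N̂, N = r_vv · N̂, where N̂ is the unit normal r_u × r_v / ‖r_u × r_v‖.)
L = 14*sqrt(467)/467;  M = 0;  N = 2*sqrt(467)/467

Compute the unit normal N̂(u, v) = (-14*u/sqrt(196*u^2 + 4*v^2 + 1), -2*v/sqrt(196*u^2 + 4*v^2 + 1), 1/sqrt(196*u^2 + 4*v^2 + 1)), and the second partials r_uu, r_uv, r_vv. Take dot products:
  L(u, v) = r_uu · N̂ = 14/sqrt(196*u^2 + 4*v^2 + 1),
  M(u, v) = r_uv · N̂ = 0,
  N(u, v) = r_vv · N̂ = 2/sqrt(196*u^2 + 4*v^2 + 1).
Evaluating at (u, v) = (-3/2, 5/2):
  L = 14*sqrt(467)/467, M = 0, N = 2*sqrt(467)/467.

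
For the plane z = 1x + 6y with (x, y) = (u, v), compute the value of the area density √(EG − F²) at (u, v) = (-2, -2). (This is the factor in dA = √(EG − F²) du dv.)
√(EG − F²)|_{(-2, -2)} = sqrt(38)

E = 2, F = 6, G = 37, so EG − F² = 38. Taking the positive square root: √(EG − F²) = sqrt(38). At (u, v) = (-2, -2): sqrt(38).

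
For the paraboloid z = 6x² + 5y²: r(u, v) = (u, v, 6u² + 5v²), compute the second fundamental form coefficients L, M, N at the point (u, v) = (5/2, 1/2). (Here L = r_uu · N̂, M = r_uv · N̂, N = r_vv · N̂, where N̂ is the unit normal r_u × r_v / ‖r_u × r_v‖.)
L = 6*sqrt(926)/463;  M = 0;  N = 5*sqrt(926)/463

Compute the unit normal N̂(u, v) = (-12*u/sqrt(144*u^2 + 100*v^2 + 1), -10*v/sqrt(144*u^2 + 100*v^2 + 1), 1/sqrt(144*u^2 + 100*v^2 + 1)), and the second partials r_uu, r_uv, r_vv. Take dot products:
  L(u, v) = r_uu · N̂ = 12/sqrt(144*u^2 + 100*v^2 + 1),
  M(u, v) = r_uv · N̂ = 0,
  N(u, v) = r_vv · N̂ = 10/sqrt(144*u^2 + 100*v^2 + 1).
Evaluating at (u, v) = (5/2, 1/2):
  L = 6*sqrt(926)/463, M = 0, N = 5*sqrt(926)/463.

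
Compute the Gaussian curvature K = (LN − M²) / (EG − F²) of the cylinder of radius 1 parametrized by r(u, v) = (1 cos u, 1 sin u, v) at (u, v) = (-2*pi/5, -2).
K = 0

Coefficients of the first fundamental form: E = 1, F = 0, G = 1.
Coefficients of the second fundamental form: L = -1, M = 0, N = 0.
Assemble K = (LN − M²)/(EG − F²) = 0. At (u, v) = (-2*pi/5, -2): K = 0.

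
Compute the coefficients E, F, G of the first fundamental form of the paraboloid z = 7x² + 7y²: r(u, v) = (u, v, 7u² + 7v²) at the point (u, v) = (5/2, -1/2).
E = 1226;  F = -245;  G = 50

Partials: r_u = (1, 0, 14*u), r_v = (0, 1, 14*v). As functions of (u, v):
  E = r_u · r_u = 196*u^2 + 1,
  F = r_u · r_v = 196*u*v,
  G = r_v · r_v = 196*v^2 + 1.
Evaluating at (u, v) = (5/2, -1/2): E = 1226, F = -245, G = 50.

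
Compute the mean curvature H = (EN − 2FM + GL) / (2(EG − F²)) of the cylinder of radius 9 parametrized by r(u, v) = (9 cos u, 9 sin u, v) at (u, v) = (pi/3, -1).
H = -1/18

With E = 81, F = 0, G = 1, L = -9, M = 0, N = 0, assemble
  H = (EN − 2FM + GL) / (2(EG − F²)) = -1/18.
At (u, v) = (pi/3, -1): H = -1/18.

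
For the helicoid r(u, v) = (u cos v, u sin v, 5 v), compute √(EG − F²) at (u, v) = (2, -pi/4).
√(EG − F²)|_{(2, -pi/4)} = sqrt(29)

E = 1, F = 0, G = u^2 + 25; EG − F² = u^2 + 25; √(EG − F²) = sqrt(u^2 + 25). At the given point: sqrt(29).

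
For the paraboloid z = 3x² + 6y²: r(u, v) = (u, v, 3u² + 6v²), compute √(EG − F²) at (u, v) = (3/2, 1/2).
√(EG − F²)|_{(3/2, 1/2)} = sqrt(118)

E = 36*u^2 + 1, F = 72*u*v, G = 144*v^2 + 1; EG − F² = 36*u^2 + 144*v^2 + 1; √(EG − F²) = sqrt(36*u^2 + 144*v^2 + 1). At the given point: sqrt(118).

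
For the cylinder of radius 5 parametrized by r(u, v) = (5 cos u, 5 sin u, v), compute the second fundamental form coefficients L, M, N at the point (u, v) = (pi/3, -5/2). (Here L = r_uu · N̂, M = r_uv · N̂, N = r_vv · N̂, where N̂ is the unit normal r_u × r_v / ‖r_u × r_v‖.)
L = -5;  M = 0;  N = 0

Compute the unit normal N̂(u, v) = (cos(u), sin(u), 0), and the second partials r_uu, r_uv, r_vv. Take dot products:
  L(u, v) = r_uu · N̂ = -5,
  M(u, v) = r_uv · N̂ = 0,
  N(u, v) = r_vv · N̂ = 0.
Evaluating at (u, v) = (pi/3, -5/2):
  L = -5, M = 0, N = 0.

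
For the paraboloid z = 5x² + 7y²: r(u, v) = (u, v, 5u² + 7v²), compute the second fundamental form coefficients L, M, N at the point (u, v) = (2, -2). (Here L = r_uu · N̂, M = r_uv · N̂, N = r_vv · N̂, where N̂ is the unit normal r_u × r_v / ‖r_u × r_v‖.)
L = 2*sqrt(1185)/237;  M = 0;  N = 14*sqrt(1185)/1185

Compute the unit normal N̂(u, v) = (-10*u/sqrt(100*u^2 + 196*v^2 + 1), -14*v/sqrt(100*u^2 + 196*v^2 + 1), 1/sqrt(100*u^2 + 196*v^2 + 1)), and the second partials r_uu, r_uv, r_vv. Take dot products:
  L(u, v) = r_uu · N̂ = 10/sqrt(100*u^2 + 196*v^2 + 1),
  M(u, v) = r_uv · N̂ = 0,
  N(u, v) = r_vv · N̂ = 14/sqrt(100*u^2 + 196*v^2 + 1).
Evaluating at (u, v) = (2, -2):
  L = 2*sqrt(1185)/237, M = 0, N = 14*sqrt(1185)/1185.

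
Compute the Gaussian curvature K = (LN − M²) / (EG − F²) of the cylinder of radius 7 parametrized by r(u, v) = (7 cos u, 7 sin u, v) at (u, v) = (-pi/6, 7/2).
K = 0

Coefficients of the first fundamental form: E = 49, F = 0, G = 1.
Coefficients of the second fundamental form: L = -7, M = 0, N = 0.
Assemble K = (LN − M²)/(EG − F²) = 0. At (u, v) = (-pi/6, 7/2): K = 0.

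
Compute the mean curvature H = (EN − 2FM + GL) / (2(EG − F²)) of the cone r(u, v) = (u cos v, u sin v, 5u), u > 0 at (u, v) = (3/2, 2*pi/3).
H = 5*sqrt(26)/78

With E = 26, F = 0, G = u^2, L = 0, M = 0, N = 5*sqrt(26)*u^2/(26*Abs(u)), assemble
  H = (EN − 2FM + GL) / (2(EG − F²)) = 5*sqrt(26)/(52*Abs(u)).
At (u, v) = (3/2, 2*pi/3): H = 5*sqrt(26)/78.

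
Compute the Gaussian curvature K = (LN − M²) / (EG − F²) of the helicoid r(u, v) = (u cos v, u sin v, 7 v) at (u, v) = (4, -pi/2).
K = -49/4225

Coefficients of the first fundamental form: E = 1, F = 0, G = u^2 + 49.
Coefficients of the second fundamental form: L = 0, M = -7/sqrt(u^2 + 49), N = 0.
Assemble K = (LN − M²)/(EG − F²) = -49/(u^2 + 49)^2. At (u, v) = (4, -pi/2): K = -49/4225.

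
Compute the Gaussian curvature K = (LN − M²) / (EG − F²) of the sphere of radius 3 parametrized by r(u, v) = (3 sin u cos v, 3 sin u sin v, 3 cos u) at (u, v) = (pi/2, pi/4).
K = 1/9

Coefficients of the first fundamental form: E = 9, F = 0, G = 9*sin(u)^2.
Coefficients of the second fundamental form: L = -3*sin(u)/Abs(sin(u)), M = 0, N = -3*sin(u)^3/Abs(sin(u)).
Assemble K = (LN − M²)/(EG − F²) = 1/9. At (u, v) = (pi/2, pi/4): K = 1/9.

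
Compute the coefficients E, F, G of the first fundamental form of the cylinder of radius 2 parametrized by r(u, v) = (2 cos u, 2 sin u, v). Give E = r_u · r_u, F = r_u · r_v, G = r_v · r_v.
E = 4;  F = 0;  G = 1

Compute partials: r_u = (-2*sin(u), 2*cos(u), 0), r_v = (0, 0, 1). Then
  E = r_u · r_u = 4,
  F = r_u · r_v = 0,
  G = r_v · r_v = 1.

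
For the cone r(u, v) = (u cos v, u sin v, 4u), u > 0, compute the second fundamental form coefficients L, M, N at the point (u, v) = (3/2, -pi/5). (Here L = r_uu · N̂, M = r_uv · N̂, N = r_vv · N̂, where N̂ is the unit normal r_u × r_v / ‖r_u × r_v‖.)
L = 0;  M = 0;  N = 6*sqrt(17)/17

Compute the unit normal N̂(u, v) = (-4*sqrt(17)*u*cos(v)/(17*Abs(u)), -4*sqrt(17)*u*sin(v)/(17*Abs(u)), sqrt(17)*u/(17*Abs(u))), and the second partials r_uu, r_uv, r_vv. Take dot products:
  L(u, v) = r_uu · N̂ = 0,
  M(u, v) = r_uv · N̂ = 0,
  N(u, v) = r_vv · N̂ = 4*sqrt(17)*u^2/(17*Abs(u)).
Evaluating at (u, v) = (3/2, -pi/5):
  L = 0, M = 0, N = 6*sqrt(17)/17.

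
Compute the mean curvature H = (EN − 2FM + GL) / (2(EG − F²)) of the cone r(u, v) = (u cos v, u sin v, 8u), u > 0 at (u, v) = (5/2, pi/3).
H = 8*sqrt(65)/325

With E = 65, F = 0, G = u^2, L = 0, M = 0, N = 8*sqrt(65)*u^2/(65*Abs(u)), assemble
  H = (EN − 2FM + GL) / (2(EG − F²)) = 4*sqrt(65)/(65*Abs(u)).
At (u, v) = (5/2, pi/3): H = 8*sqrt(65)/325.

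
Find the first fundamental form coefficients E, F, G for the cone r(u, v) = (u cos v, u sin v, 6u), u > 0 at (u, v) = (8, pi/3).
E = 37;  F = 0;  G = 64

Partials: r_u = (cos(v), sin(v), 6), r_v = (-u*sin(v), u*cos(v), 0). As functions of (u, v):
  E = r_u · r_u = 37,
  F = r_u · r_v = 0,
  G = r_v · r_v = u^2.
Evaluating at (u, v) = (8, pi/3): E = 37, F = 0, G = 64.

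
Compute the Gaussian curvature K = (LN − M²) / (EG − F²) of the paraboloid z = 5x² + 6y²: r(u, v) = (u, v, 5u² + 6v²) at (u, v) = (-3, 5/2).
K = 120/3243601

Coefficients of the first fundamental form: E = 100*u^2 + 1, F = 120*u*v, G = 144*v^2 + 1.
Coefficients of the second fundamental form: L = 10/sqrt(100*u^2 + 144*v^2 + 1), M = 0, N = 12/sqrt(100*u^2 + 144*v^2 + 1).
Assemble K = (LN − M²)/(EG − F²) = 120/(10000*u^4 + 28800*u^2*v^2 + 200*u^2 + 20736*v^4 + 288*v^2 + 1). At (u, v) = (-3, 5/2): K = 120/3243601.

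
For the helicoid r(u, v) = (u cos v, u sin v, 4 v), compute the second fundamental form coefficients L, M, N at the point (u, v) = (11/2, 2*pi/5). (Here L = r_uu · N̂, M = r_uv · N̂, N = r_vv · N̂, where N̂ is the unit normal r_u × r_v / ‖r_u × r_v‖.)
L = 0;  M = -8*sqrt(185)/185;  N = 0

Compute the unit normal N̂(u, v) = (4*sin(v)/sqrt(u^2 + 16), -4*cos(v)/sqrt(u^2 + 16), u/sqrt(u^2 + 16)), and the second partials r_uu, r_uv, r_vv. Take dot products:
  L(u, v) = r_uu · N̂ = 0,
  M(u, v) = r_uv · N̂ = -4/sqrt(u^2 + 16),
  N(u, v) = r_vv · N̂ = 0.
Evaluating at (u, v) = (11/2, 2*pi/5):
  L = 0, M = -8*sqrt(185)/185, N = 0.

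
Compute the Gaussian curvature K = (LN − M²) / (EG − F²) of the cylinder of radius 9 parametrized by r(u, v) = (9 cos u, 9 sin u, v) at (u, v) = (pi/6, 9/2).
K = 0

Coefficients of the first fundamental form: E = 81, F = 0, G = 1.
Coefficients of the second fundamental form: L = -9, M = 0, N = 0.
Assemble K = (LN − M²)/(EG − F²) = 0. At (u, v) = (pi/6, 9/2): K = 0.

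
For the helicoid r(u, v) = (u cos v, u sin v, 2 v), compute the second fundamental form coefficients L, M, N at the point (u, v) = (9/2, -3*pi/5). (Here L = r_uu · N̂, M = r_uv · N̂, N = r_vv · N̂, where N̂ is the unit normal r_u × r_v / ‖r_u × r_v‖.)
L = 0;  M = -4*sqrt(97)/97;  N = 0

Compute the unit normal N̂(u, v) = (2*sin(v)/sqrt(u^2 + 4), -2*cos(v)/sqrt(u^2 + 4), u/sqrt(u^2 + 4)), and the second partials r_uu, r_uv, r_vv. Take dot products:
  L(u, v) = r_uu · N̂ = 0,
  M(u, v) = r_uv · N̂ = -2/sqrt(u^2 + 4),
  N(u, v) = r_vv · N̂ = 0.
Evaluating at (u, v) = (9/2, -3*pi/5):
  L = 0, M = -4*sqrt(97)/97, N = 0.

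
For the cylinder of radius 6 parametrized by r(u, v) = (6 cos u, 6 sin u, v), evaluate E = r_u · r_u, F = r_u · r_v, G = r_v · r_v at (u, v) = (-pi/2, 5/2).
E = 36;  F = 0;  G = 1

Partials: r_u = (-6*sin(u), 6*cos(u), 0), r_v = (0, 0, 1). As functions of (u, v):
  E = r_u · r_u = 36,
  F = r_u · r_v = 0,
  G = r_v · r_v = 1.
Evaluating at (u, v) = (-pi/2, 5/2): E = 36, F = 0, G = 1.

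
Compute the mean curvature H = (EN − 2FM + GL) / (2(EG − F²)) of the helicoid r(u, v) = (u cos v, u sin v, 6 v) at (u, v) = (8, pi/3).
H = 0

With E = 1, F = 0, G = u^2 + 36, L = 0, M = -6/sqrt(u^2 + 36), N = 0, assemble
  H = (EN − 2FM + GL) / (2(EG − F²)) = 0.
At (u, v) = (8, pi/3): H = 0.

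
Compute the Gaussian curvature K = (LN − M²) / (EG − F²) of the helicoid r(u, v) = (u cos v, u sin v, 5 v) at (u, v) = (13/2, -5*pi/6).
K = -400/72361

Coefficients of the first fundamental form: E = 1, F = 0, G = u^2 + 25.
Coefficients of the second fundamental form: L = 0, M = -5/sqrt(u^2 + 25), N = 0.
Assemble K = (LN − M²)/(EG − F²) = -25/(u^2 + 25)^2. At (u, v) = (13/2, -5*pi/6): K = -400/72361.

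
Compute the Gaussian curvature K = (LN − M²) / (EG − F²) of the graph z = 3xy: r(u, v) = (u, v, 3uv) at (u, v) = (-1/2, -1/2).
K = -36/121

Coefficients of the first fundamental form: E = 9*v^2 + 1, F = 9*u*v, G = 9*u^2 + 1.
Coefficients of the second fundamental form: L = 0, M = 3/sqrt(9*u^2 + 9*v^2 + 1), N = 0.
Assemble K = (LN − M²)/(EG − F²) = -9/(81*u^4 + 162*u^2*v^2 + 18*u^2 + 81*v^4 + 18*v^2 + 1). At (u, v) = (-1/2, -1/2): K = -36/121.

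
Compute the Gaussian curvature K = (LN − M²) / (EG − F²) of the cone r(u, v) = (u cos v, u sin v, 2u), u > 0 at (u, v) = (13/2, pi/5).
K = 0

Coefficients of the first fundamental form: E = 5, F = 0, G = u^2.
Coefficients of the second fundamental form: L = 0, M = 0, N = 2*sqrt(5)*u^2/(5*Abs(u)).
Assemble K = (LN − M²)/(EG − F²) = 0. At (u, v) = (13/2, pi/5): K = 0.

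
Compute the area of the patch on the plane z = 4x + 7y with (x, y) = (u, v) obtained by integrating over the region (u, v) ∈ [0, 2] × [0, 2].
Area = 4*sqrt(66)

Area = ∫∫ √(EG − F²) du dv with √(EG − F²) = sqrt(66). Integrating over [0, 2] × [0, 2] gives 4*sqrt(66).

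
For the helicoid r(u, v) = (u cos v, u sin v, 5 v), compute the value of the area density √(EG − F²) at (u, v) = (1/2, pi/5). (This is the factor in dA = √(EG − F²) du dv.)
√(EG − F²)|_{(1/2, pi/5)} = sqrt(101)/2

E = 1, F = 0, G = u^2 + 25, so EG − F² = u^2 + 25. Taking the positive square root: √(EG − F²) = sqrt(u^2 + 25). At (u, v) = (1/2, pi/5): sqrt(101)/2.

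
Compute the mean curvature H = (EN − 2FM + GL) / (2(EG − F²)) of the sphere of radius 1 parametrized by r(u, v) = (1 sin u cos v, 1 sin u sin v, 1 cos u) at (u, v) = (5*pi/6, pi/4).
H = -1

With E = 1, F = 0, G = sin(u)^2, L = -sin(u)/Abs(sin(u)), M = 0, N = -sin(u)^3/Abs(sin(u)), assemble
  H = (EN − 2FM + GL) / (2(EG − F²)) = -sin(u)/Abs(sin(u)).
At (u, v) = (5*pi/6, pi/4): H = -1.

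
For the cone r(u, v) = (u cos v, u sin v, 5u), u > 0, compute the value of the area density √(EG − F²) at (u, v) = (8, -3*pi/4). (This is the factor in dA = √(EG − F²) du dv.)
√(EG − F²)|_{(8, -3*pi/4)} = 8*sqrt(26)

E = 26, F = 0, G = u^2, so EG − F² = 26*u^2. Taking the positive square root: √(EG − F²) = sqrt(26)*Abs(u). At (u, v) = (8, -3*pi/4): 8*sqrt(26).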